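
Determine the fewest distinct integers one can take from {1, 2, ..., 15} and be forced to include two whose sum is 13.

Group the elements by complementary pair {x, 13−x}: {1,12}, {2,11}, {3,10}, …, giving 6 two-element pairs and 3 integers whose partner 13−x falls outside [1,15].
Treating each of those 9 groups as a pigeonhole, one can pick one integer per group — 9 integers — with no two summing to 13.
The 10th integer lands in an occupied pair, forcing a sum of 13.

10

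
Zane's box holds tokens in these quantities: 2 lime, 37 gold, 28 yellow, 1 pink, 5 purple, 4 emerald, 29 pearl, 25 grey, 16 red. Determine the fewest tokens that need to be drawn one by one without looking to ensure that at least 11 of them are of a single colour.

63

The 9 colours are the holes; the tokens drawn are the pigeons.
To avoid 11 of any one colour, the worst case takes at most 10 of each colour, or every token of a colour that has fewer than 10.
That gives 2 + 10 + 10 + 1 + 5 + 4 + 10 + 10 + 10 = 62 tokens with no colour reaching 11.
The next token forces some colour to 11, so 62 + 1 = 63.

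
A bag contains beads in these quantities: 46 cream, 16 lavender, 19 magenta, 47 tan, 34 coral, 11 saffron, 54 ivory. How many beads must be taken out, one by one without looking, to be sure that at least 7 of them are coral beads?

In the worst case for collecting coral beads, every non-coral bead comes out first.
There are 46 + 16 + 19 + 47 + 11 + 54 = 193 non-coral beads altogether.
After those, each further bead must be coral, so 193 + 7 = 200 draws guarantee 7 coral beads.

200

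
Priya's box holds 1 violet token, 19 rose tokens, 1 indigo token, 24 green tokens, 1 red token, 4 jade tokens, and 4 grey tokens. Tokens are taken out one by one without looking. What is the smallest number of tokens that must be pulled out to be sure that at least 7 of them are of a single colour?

24

By the pigeonhole principle, the 7 colours are the holes; the tokens drawn are the pigeons.
To avoid 7 of any one colour, the worst case takes at most 6 of each colour, or every token of a colour that has fewer than 6.
That gives 1 + 6 + 1 + 6 + 1 + 4 + 4 = 23 tokens with no colour reaching 7.
The next token forces some colour to 7, so 23 + 1 = 24.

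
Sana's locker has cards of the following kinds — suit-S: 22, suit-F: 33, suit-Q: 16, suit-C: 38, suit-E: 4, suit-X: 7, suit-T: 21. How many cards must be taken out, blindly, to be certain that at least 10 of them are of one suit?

57

The 7 suits are the holes; the cards drawn are the pigeons.
To avoid 10 of any one suit, the worst case takes at most 9 of each suit, or every card of a suit that has fewer than 9.
That gives 9 + 9 + 9 + 9 + 4 + 7 + 9 = 56 cards with no suit reaching 10.
The next card forces some suit to 10, so 56 + 1 = 57.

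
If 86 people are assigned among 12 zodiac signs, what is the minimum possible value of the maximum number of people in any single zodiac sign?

The 12 zodiac signs are the holes and the 86 people are the pigeons.
If every zodiac sign held at most 7 people, the total would be at most 12 × 7 = 84, which is less than 86.
So some zodiac sign holds at least ⌈86/12⌉ = 8 people.

8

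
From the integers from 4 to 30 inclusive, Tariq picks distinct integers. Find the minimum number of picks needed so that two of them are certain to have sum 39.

Group the elements by complementary pair {x, 39−x}: {9,30}, {10,29}, {11,28}, …, giving 11 two-element pairs and 5 integers whose partner 39−x falls outside [4,30].
By the pigeonhole principle, treating each of those 16 groups as a pigeonhole, one can pick one integer per group — 16 integers — with no two summing to 39.
The 17th integer lands in an occupied pair, forcing a sum of 39.

17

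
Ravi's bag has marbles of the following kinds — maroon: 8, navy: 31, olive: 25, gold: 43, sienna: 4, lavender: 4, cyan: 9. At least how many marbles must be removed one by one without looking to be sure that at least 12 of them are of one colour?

59

An adversary could hand out at most 11 marbles per colour (4 colours run out sooner): 8 + 11 + 11 + 11 + 4 + 4 + 9 = 58 marbles and still no colour has 12.
One more marble lands in a colour already at 11, so 59 draws are enough and 58 are not.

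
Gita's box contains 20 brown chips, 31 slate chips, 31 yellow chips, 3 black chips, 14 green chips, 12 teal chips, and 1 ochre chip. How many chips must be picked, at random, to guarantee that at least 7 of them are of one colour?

35

Pigeonhole: put each drawn chip into a box by colour. The largest draw with every box below 7 takes min(count, 6) from each colour; colours with fewer than 6 contribute all they have.
Σ min(cᵢ, 6) = 6 + 6 + 6 + 3 + 6 + 6 + 1 = 34.
Draw number 34 + 1 = 35 must push one box to 7.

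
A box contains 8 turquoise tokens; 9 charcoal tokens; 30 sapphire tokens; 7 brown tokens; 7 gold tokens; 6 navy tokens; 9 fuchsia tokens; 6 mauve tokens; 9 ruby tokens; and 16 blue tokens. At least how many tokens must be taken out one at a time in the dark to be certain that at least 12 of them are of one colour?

An adversary could hand out at most 11 tokens per colour (8 colours run out sooner): 8 + 9 + 11 + 7 + 7 + 6 + 9 + 6 + 9 + 11 = 83 tokens and still no colour has 12.
One more token lands in a colour already at 11, so 84 draws are enough and 83 are not.

84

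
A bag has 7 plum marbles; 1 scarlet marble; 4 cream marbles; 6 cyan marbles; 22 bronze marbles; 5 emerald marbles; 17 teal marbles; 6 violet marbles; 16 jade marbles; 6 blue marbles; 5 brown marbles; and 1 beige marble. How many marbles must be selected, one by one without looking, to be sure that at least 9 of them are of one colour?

66

Pigeonhole: put each drawn marble into a box by colour. The largest draw with every box below 9 takes min(count, 8) from each colour; colours with fewer than 8 contribute all they have.
Σ min(cᵢ, 8) = 7 + 1 + 4 + 6 + 8 + 5 + 8 + 6 + 8 + 6 + 5 + 1 = 65.
Draw number 65 + 1 = 66 must push one box to 9.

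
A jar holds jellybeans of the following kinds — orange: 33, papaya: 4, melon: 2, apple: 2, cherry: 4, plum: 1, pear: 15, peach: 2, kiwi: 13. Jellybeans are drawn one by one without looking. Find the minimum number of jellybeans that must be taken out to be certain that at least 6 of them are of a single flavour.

31

By the pigeonhole principle, the 9 flavours are the holes; the jellybeans drawn are the pigeons.
To avoid 6 of any one flavour, the worst case takes at most 5 of each flavour, or every jellybean of a flavour that has fewer than 5.
That gives 5 + 4 + 2 + 2 + 4 + 1 + 5 + 2 + 5 = 30 jellybeans with no flavour reaching 6.
The next jellybean forces some flavour to 6, so 30 + 1 = 31.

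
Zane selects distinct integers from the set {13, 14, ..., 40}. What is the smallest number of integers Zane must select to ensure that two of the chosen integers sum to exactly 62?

A set avoiding the sum 62 can contain at most one of each pair {x, 62−x}, plus the 10 elements whose complement lies outside the range or equal to its own complement.
The integers 13, …, 31 (19 of them) are such a set: any two sum to at least 13+14 = 27 and at most 30+31 = 61 < 62.
By the pigeonhole principle, any 20th integer completes one of the 9 pairs, so 20 choices force a sum of 62.

20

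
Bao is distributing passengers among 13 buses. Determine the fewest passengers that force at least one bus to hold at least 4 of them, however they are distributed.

With 39 passengers one could put exactly 3 in each of the 13 buses, and no bus would reach 4.
By the pigeonhole principle, one more passenger must land in a bus that already has 3, giving it 4.
So 13 × 3 + 1 = 40 passengers are required.

40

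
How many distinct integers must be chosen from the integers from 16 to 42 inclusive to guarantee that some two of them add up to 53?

17

Two chosen integers sum to 53 exactly when both halves of some pair {x, 53−x} with 16 ≤ x ≤ 53−x ≤ 37 are chosen — 11 such pairs.
The remaining 5 elements (those with no distinct partner in range) can never complete a 53-sum, so the worst case takes all of them and one from each pair: 5 + 11 = 16.
The 17th integer has to be the second member of some pair, so 16 + 1 = 17.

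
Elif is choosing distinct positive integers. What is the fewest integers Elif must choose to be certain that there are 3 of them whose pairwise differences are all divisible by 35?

71

Integers whose pairwise differences are multiples of 35 are exactly those sharing a remainder mod 35. The 35 residue classes mod 35 are the pigeonholes.
With 70 integers one could put 2 in each residue class and have no class reach 3.
The 71st integer pushes some class to 3, so 35·2 + 1 = 71.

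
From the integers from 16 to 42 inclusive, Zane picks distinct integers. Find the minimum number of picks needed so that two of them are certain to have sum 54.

Two chosen integers sum to 54 exactly when both halves of some pair {x, 54−x} with 16 ≤ x ≤ 54−x ≤ 38 are chosen — 11 such pairs.
The remaining 5 elements (those with no distinct partner in range) can never complete a 54-sum, so the worst case takes all of them and one from each pair: 5 + 11 = 16.
Pigeonhole: the 17th integer has to be the second member of some pair, so 16 + 1 = 17.

17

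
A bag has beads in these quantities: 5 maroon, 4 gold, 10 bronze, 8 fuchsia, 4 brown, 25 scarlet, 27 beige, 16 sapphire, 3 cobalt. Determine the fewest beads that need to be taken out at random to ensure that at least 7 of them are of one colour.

Pigeonhole: put each drawn bead into a box by colour. The largest draw with every box below 7 takes min(count, 6) from each colour; colours with fewer than 6 contribute all they have.
Σ min(cᵢ, 6) = 5 + 4 + 6 + 6 + 4 + 6 + 6 + 6 + 3 = 46.
Draw number 46 + 1 = 47 must push one box to 7.

47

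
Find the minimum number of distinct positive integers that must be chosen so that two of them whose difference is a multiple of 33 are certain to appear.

Integers whose pairwise differences are multiples of 33 are exactly those sharing a remainder mod 33. The 33 residue classes mod 33 are the pigeonholes.
With 33 integers one could put 1 in each residue class and have no class reach 2.
The 34th integer pushes some class to 2, so 33·1 + 1 = 34.

34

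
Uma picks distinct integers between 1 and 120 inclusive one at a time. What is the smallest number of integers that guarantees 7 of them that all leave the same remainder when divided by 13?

Pigeonhole: the 13 residue classes mod 13 are the pigeonholes.
With 78 integers one could put 6 in each residue class and have no class reach 7.
The 79th integer pushes some class to 7, so 13·6 + 1 = 79.

79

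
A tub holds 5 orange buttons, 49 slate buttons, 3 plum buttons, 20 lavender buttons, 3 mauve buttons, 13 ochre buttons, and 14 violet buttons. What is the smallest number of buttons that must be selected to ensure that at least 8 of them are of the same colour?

Pigeonhole: put each drawn button into a box by colour. The largest draw with every box below 8 takes min(count, 7) from each colour; colours with fewer than 7 contribute all they have.
Σ min(cᵢ, 7) = 5 + 7 + 3 + 7 + 3 + 7 + 7 = 39.
Draw number 39 + 1 = 40 must push one box to 8.

40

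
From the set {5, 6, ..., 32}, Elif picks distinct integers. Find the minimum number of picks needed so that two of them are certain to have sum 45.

19

A set avoiding the sum 45 can contain at most one of each pair {x, 45−x}, plus the 8 elements whose complement lies outside the range.
The integers 5, …, 22 (18 of them) are such a set: any two sum to at least 5+6 = 11 and at most 21+22 = 43 < 45.
By the pigeonhole principle, any 19th integer completes one of the 10 pairs, so 19 choices force a sum of 45.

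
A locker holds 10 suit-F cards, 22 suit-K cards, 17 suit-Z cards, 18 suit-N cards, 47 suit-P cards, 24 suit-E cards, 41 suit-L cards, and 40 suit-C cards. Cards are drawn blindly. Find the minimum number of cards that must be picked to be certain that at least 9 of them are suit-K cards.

In the worst case for collecting suit-K cards, every non-suit-K card comes out first.
There are 10 + 17 + 18 + 47 + 24 + 41 + 40 = 197 non-suit-K cards altogether.
After those, each further card must be suit-K, so 197 + 9 = 206 draws guarantee 9 suit-K cards.

206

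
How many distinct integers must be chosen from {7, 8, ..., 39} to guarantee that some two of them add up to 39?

21

Group the elements by complementary pair {x, 39−x}: {7,32}, {8,31}, {9,30}, …, giving 13 two-element pairs and 7 integers whose partner 39−x falls outside [7,39].
Treating each of those 20 groups as a pigeonhole, one can pick one integer per group — 20 integers — with no two summing to 39.
The 21st integer lands in an occupied pair, forcing a sum of 39.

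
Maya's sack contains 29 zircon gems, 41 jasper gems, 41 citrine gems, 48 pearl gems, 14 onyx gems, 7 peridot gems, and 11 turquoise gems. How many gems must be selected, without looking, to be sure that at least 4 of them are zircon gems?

166

In the worst case for collecting zircon gems, every non-zircon gem comes out first.
There are 41 + 41 + 48 + 14 + 7 + 11 = 162 non-zircon gems altogether.
After those, each further gem must be zircon, so 162 + 4 = 166 draws guarantee 4 zircon gems.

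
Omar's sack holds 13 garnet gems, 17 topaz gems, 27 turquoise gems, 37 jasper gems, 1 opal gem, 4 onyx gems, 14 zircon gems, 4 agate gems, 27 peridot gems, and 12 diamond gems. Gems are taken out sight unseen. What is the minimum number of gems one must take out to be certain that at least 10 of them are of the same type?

Put each drawn gem into a box by type. The largest draw with every box below 10 takes min(count, 9) from each type; types with fewer than 9 contribute all they have.
Σ min(cᵢ, 9) = 9 + 9 + 9 + 9 + 1 + 4 + 9 + 4 + 9 + 9 = 72.
Draw number 72 + 1 = 73 must push one box to 10.

73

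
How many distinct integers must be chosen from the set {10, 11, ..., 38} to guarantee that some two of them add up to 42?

A set avoiding the sum 42 can contain at most one of each pair {x, 42−x}, plus the 7 elements whose complement lies outside the range or equal to its own complement.
The integers 21, …, 38 (18 of them) are such a set: any two sum to at least 21+22 = 43 > 42.
By pigeonhole, any 19th integer completes one of the 11 pairs, so 19 choices force a sum of 42.

19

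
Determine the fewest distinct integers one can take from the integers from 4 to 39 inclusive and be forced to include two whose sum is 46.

A set avoiding the sum 46 can contain at most one of each pair {x, 46−x}, plus the 4 elements whose complement lies outside the range or equal to its own complement.
The integers 4, …, 23 (20 of them) are such a set: any two sum to at least 4+5 = 9 and at most 22+23 = 45 < 46.
By the pigeonhole principle, any 21st integer completes one of the 16 pairs, so 21 choices force a sum of 46.

21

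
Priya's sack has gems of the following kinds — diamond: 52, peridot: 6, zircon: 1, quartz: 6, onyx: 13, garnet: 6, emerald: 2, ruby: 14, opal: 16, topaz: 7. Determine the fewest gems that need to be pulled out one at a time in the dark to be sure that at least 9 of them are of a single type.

61

An adversary could hand out at most 8 gems per type (6 types run out sooner): 8 + 6 + 1 + 6 + 8 + 6 + 2 + 8 + 8 + 7 = 60 gems and still no type has 9.
Pigeonhole: one more gem lands in a type already at 8, so 61 draws are enough and 60 are not.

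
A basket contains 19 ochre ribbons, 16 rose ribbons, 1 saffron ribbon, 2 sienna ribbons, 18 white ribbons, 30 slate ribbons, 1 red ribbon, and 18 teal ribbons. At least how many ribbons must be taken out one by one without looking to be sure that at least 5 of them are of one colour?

By pigeonhole, the 8 colours are the holes; the ribbons drawn are the pigeons.
To avoid 5 of any one colour, the worst case takes at most 4 of each colour, or every ribbon of a colour that has fewer than 4.
That gives 4 + 4 + 1 + 2 + 4 + 4 + 1 + 4 = 24 ribbons with no colour reaching 5.
The next ribbon forces some colour to 5, so 24 + 1 = 25.

25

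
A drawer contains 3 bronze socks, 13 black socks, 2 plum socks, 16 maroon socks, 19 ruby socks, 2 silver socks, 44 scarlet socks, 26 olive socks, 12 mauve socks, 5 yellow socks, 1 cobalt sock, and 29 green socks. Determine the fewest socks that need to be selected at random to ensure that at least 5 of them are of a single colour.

41

Pigeonhole: put each drawn sock into a box by colour. The largest draw with every box below 5 takes min(count, 4) from each colour; colours with fewer than 4 contribute all they have.
Σ min(cᵢ, 4) = 3 + 4 + 2 + 4 + 4 + 2 + 4 + 4 + 4 + 4 + 1 + 4 = 40.
Draw number 40 + 1 = 41 must push one box to 5.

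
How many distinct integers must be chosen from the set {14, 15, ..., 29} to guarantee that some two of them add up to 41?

10

Group the elements by complementary pair {x, 41−x}: {14,27}, {15,26}, {16,25}, …, giving 7 two-element pairs and 2 integers whose partner 41−x falls outside [14,29].
By the pigeonhole principle, treating each of those 9 groups as a pigeonhole, one can pick one integer per group — 9 integers — with no two summing to 41.
The 10th integer lands in an occupied pair, forcing a sum of 41.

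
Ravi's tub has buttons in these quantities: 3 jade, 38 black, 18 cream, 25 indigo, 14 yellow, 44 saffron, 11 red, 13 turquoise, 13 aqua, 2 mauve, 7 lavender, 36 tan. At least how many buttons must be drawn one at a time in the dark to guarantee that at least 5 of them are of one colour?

46

By the pigeonhole principle, the 12 colours are the holes; the buttons drawn are the pigeons.
To avoid 5 of any one colour, the worst case takes at most 4 of each colour, or every button of a colour that has fewer than 4.
That gives 3 + 4 + 4 + 4 + 4 + 4 + 4 + 4 + 4 + 2 + 4 + 4 = 45 buttons with no colour reaching 5.
The next button forces some colour to 5, so 45 + 1 = 46.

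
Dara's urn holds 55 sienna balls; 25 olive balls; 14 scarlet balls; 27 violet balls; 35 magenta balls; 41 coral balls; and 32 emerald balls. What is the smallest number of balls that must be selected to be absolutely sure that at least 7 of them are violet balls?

In the worst case for collecting violet balls, every non-violet ball comes out first.
There are 55 + 25 + 14 + 35 + 41 + 32 = 202 non-violet balls altogether.
After those, each further ball must be violet, so 202 + 7 = 209 draws guarantee 7 violet balls.

209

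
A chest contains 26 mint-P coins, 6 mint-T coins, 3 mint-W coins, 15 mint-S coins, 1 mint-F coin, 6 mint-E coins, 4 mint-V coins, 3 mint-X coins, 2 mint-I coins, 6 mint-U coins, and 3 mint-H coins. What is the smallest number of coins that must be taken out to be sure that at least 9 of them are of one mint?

51

Pigeonhole: the 11 mints are the holes; the coins drawn are the pigeons.
To avoid 9 of any one mint, the worst case takes at most 8 of each mint, or every coin of a mint that has fewer than 8.
That gives 8 + 6 + 3 + 8 + 1 + 6 + 4 + 3 + 2 + 6 + 3 = 50 coins with no mint reaching 9.
The next coin forces some mint to 9, so 50 + 1 = 51.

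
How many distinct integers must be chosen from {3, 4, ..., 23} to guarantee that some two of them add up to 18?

16

Group the elements by complementary pair {x, 18−x}: {3,15}, {4,14}, {5,13}, …, giving 6 two-element pairs, the single value 9 (it cannot pair with itself since the integers are distinct), and 8 integers whose partner 18−x falls outside [3,23].
Pigeonhole: treating each of those 15 groups as a pigeonhole, one can pick one integer per group — 15 integers — with no two summing to 18.
The 16th integer lands in an occupied pair, forcing a sum of 18.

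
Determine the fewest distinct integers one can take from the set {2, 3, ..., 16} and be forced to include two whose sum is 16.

Two chosen integers sum to 16 exactly when both halves of some pair {x, 16−x} with 2 ≤ x ≤ 16−x ≤ 14 are chosen — 6 such pairs.
The remaining 3 elements (those with no distinct partner in range) can never complete a 16-sum, so the worst case takes all of them and one from each pair: 3 + 6 = 9.
By pigeonhole, the 10th integer has to be the second member of some pair, so 9 + 1 = 10.

10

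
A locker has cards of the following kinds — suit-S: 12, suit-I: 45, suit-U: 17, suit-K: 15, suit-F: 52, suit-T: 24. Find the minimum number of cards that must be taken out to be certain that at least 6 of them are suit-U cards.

In the worst case for collecting suit-U cards, every non-suit-U card comes out first.
There are 12 + 45 + 15 + 52 + 24 = 148 non-suit-U cards altogether.
After those, each further card must be suit-U, so 148 + 6 = 154 draws guarantee 6 suit-U cards.

154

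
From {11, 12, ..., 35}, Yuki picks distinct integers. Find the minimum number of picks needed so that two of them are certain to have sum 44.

15

Group the elements by complementary pair {x, 44−x}: {11,33}, {12,32}, {13,31}, …, giving 11 two-element pairs; the single value 22 (it cannot pair with itself since the integers are distinct); and 2 integers whose partner 44−x falls outside [11,35].
By pigeonhole, treating each of those 14 groups as a pigeonhole, one can pick one integer per group — 14 integers — with no two summing to 44.
The 15th integer lands in an occupied pair, forcing a sum of 44.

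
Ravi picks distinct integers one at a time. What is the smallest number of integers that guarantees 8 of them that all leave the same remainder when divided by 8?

The 8 residue classes mod 8 are the pigeonholes.
With 56 integers one could put 7 in each residue class and have no class reach 8.
The 57th integer pushes some class to 8, so 8·7 + 1 = 57.

57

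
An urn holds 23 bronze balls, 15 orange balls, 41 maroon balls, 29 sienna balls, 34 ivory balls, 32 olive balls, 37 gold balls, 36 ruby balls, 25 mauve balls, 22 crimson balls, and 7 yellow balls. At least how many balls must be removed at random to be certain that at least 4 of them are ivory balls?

271

In the worst case for collecting ivory balls, every non-ivory ball comes out first.
There are 23 + 15 + 41 + 29 + 32 + 37 + 36 + 25 + 22 + 7 = 267 non-ivory balls altogether.
After those, each further ball must be ivory, so 267 + 4 = 271 draws guarantee 4 ivory balls.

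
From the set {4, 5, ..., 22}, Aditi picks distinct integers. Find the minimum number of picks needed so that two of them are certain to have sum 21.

A set avoiding the sum 21 can contain at most one of each pair {x, 21−x}, plus the 5 elements whose complement lies outside the range.
The integers 11, …, 22 (12 of them) are such a set: any two sum to at least 11+12 = 23 > 21.
By pigeonhole, any 13th integer completes one of the 7 pairs, so 13 choices force a sum of 21.

13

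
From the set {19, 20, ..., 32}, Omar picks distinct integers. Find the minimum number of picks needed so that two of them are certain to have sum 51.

8

A set avoiding the sum 51 can contain at most one of each pair {x, 51−x}.
The integers 26, …, 32 (7 of them) are such a set: any two sum to at least 26+27 = 53 > 51.
By the pigeonhole principle, any 8th integer completes one of the 7 pairs, so 8 choices force a sum of 51.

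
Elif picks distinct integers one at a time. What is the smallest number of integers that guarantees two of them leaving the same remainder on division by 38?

39

The 38 residue classes mod 38 are the pigeonholes.
With 38 integers one could put 1 in each residue class and have no class reach 2.
The 39th integer pushes some class to 2, so 38·1 + 1 = 39.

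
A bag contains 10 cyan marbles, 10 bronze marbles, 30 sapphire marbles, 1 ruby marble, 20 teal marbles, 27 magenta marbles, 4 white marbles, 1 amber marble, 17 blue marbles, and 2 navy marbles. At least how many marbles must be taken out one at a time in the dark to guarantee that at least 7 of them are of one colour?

45

By pigeonhole, put each drawn marble into a box by colour. The largest draw with every box below 7 takes min(count, 6) from each colour; colours with fewer than 6 contribute all they have.
Σ min(cᵢ, 6) = 6 + 6 + 6 + 1 + 6 + 6 + 4 + 1 + 6 + 2 = 44.
Draw number 44 + 1 = 45 must push one box to 7.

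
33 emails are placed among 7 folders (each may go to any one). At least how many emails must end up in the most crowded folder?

The 7 folders are the holes and the 33 emails are the pigeons.
If every folder held at most 4 emails, the total would be at most 7 × 4 = 28, which is less than 33.
So some folder holds at least ⌈33/7⌉ = 5 emails.

5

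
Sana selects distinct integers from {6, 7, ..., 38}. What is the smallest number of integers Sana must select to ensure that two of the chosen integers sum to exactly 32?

24

Group the elements by complementary pair {x, 32−x}: {6,26}, {7,25}, {8,24}, …, giving 10 two-element pairs, the single value 16 (it cannot pair with itself since the integers are distinct), and 12 integers whose partner 32−x falls outside [6,38].
Treating each of those 23 groups as a pigeonhole, one can pick one integer per group — 23 integers — with no two summing to 32.
The 24th integer lands in an occupied pair, forcing a sum of 32.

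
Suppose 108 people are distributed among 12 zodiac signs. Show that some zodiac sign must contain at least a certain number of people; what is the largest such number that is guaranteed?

By the pigeonhole principle, the 12 zodiac signs are the holes and the 108 people are the pigeons.
If every zodiac sign held at most 8 people, the total would be at most 12 × 8 = 96, which is less than 108.
So some zodiac sign holds at least ⌈108/12⌉ = 9 people.

9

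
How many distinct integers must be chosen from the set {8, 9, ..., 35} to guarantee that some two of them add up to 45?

16

A set avoiding the sum 45 can contain at most one of each pair {x, 45−x}, plus the 2 elements whose complement lies outside the range.
The integers 8, …, 22 (15 of them) are such a set: any two sum to at least 8+9 = 17 and at most 21+22 = 43 < 45.
Pigeonhole: any 16th integer completes one of the 13 pairs, so 16 choices force a sum of 45.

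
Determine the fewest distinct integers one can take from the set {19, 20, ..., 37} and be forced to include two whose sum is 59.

Group the elements by complementary pair {x, 59−x}: {22,37}, {23,36}, {24,35}, …, giving 8 two-element pairs and 3 integers whose partner 59−x falls outside [19,37].
By pigeonhole, treating each of those 11 groups as a pigeonhole, one can pick one integer per group — 11 integers — with no two summing to 59.
The 12th integer lands in an occupied pair, forcing a sum of 59.

12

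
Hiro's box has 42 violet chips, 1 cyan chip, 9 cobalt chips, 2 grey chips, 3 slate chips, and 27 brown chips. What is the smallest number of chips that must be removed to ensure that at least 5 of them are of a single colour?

Pigeonhole: the 6 colours are the holes; the chips drawn are the pigeons.
To avoid 5 of any one colour, the worst case takes at most 4 of each colour, or every chip of a colour that has fewer than 4.
That gives 4 + 1 + 4 + 2 + 3 + 4 = 18 chips with no colour reaching 5.
The next chip forces some colour to 5, so 18 + 1 = 19.

19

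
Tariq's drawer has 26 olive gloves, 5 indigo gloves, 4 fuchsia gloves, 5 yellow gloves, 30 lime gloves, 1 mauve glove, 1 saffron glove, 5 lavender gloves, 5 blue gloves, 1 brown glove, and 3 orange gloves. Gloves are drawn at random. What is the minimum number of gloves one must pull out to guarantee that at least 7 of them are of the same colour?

43

An adversary could hand out at most 6 gloves per colour (9 colours run out sooner): 6 + 5 + 4 + 5 + 6 + 1 + 1 + 5 + 5 + 1 + 3 = 42 gloves and still no colour has 7.
One more glove lands in a colour already at 6, so 43 draws are enough and 42 are not.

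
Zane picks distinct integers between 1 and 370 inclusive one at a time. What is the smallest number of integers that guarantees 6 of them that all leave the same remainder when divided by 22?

Pigeonhole: the 22 residue classes mod 22 are the pigeonholes.
With 110 integers one could put 5 in each residue class and have no class reach 6.
The 111th integer pushes some class to 6, so 22·5 + 1 = 111.

111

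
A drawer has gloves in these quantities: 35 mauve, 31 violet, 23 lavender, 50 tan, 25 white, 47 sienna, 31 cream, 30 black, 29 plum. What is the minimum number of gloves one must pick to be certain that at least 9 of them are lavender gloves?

In the worst case for collecting lavender gloves, every non-lavender glove comes out first.
There are 35 + 31 + 50 + 25 + 47 + 31 + 30 + 29 = 278 non-lavender gloves altogether.
After those, each further glove must be lavender, so 278 + 9 = 287 draws guarantee 9 lavender gloves.

287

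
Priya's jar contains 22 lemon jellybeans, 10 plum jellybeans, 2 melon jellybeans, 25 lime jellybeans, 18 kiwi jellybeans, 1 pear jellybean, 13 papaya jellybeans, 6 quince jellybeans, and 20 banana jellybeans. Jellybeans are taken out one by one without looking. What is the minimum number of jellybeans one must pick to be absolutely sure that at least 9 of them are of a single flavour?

The 9 flavours are the holes; the jellybeans drawn are the pigeons.
To avoid 9 of any one flavour, the worst case takes at most 8 of each flavour, or every jellybean of a flavour that has fewer than 8.
That gives 8 + 8 + 2 + 8 + 8 + 1 + 8 + 6 + 8 = 57 jellybeans with no flavour reaching 9.
The next jellybean forces some flavour to 9, so 57 + 1 = 58.

58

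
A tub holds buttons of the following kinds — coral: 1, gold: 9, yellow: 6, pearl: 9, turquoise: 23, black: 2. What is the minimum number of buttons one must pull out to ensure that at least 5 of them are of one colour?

An adversary could hand out at most 4 buttons per colour (coral, black run out sooner): 1 + 4 + 4 + 4 + 4 + 2 = 19 buttons and still no colour has 5.
Pigeonhole: one more button lands in a colour already at 4, so 20 draws are enough and 19 are not.

20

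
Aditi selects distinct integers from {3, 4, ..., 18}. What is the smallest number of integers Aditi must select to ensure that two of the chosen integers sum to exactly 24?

Group the elements by complementary pair {x, 24−x}: {6,18}, {7,17}, {8,16}, …, giving 6 two-element pairs, the single value 12 (it cannot pair with itself since the integers are distinct), and 3 integers whose partner 24−x falls outside [3,18].
Treating each of those 10 groups as a pigeonhole, one can pick one integer per group — 10 integers — with no two summing to 24.
The 11th integer lands in an occupied pair, forcing a sum of 24.

11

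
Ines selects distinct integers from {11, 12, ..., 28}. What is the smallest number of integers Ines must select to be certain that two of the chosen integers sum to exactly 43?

12

Two chosen integers sum to 43 exactly when both halves of some pair {x, 43−x} with 15 ≤ x ≤ 43−x ≤ 28 are chosen — 7 such pairs.
The remaining 4 elements (those with no distinct partner in range) can never complete a 43-sum, so the worst case takes all of them and one from each pair: 4 + 7 = 11.
By pigeonhole, the 12th integer has to be the second member of some pair, so 11 + 1 = 12.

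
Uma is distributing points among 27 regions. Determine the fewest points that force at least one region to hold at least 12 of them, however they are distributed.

With 297 points one could put exactly 11 in each of the 27 regions, and no region would reach 12.
One more point must land in a region that already has 11, giving it 12.
So 27 × 11 + 1 = 298 points are required.

298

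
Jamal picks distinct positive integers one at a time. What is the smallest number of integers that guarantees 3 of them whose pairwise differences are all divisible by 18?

Integers whose pairwise differences are multiples of 18 are exactly those sharing a remainder mod 18. The 18 residue classes mod 18 are the pigeonholes.
With 36 integers one could put 2 in each residue class and have no class reach 3.
The 37th integer pushes some class to 3, so 18·2 + 1 = 37.

37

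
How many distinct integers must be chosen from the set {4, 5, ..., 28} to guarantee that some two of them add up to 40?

A set avoiding the sum 40 can contain at most one of each pair {x, 40−x}, plus the 9 elements whose complement lies outside the range or equal to its own complement.
The integers 4, …, 20 (17 of them) are such a set: any two sum to at least 4+5 = 9 and at most 19+20 = 39 < 40.
By pigeonhole, any 18th integer completes one of the 8 pairs, so 18 choices force a sum of 40.

18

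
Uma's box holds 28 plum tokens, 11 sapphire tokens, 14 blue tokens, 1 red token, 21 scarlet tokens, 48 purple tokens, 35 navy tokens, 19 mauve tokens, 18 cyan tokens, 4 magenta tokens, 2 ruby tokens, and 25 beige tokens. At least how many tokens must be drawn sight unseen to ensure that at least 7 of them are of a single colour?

62

Pigeonhole: put each drawn token into a box by colour. The largest draw with every box below 7 takes min(count, 6) from each colour; colours with fewer than 6 contribute all they have.
Σ min(cᵢ, 6) = 6 + 6 + 6 + 1 + 6 + 6 + 6 + 6 + 6 + 4 + 2 + 6 = 61.
Draw number 61 + 1 = 62 must push one box to 7.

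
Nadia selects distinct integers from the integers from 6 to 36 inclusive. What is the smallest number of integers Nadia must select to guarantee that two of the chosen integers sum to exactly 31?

22

Group the elements by complementary pair {x, 31−x}: {6,25}, {7,24}, {8,23}, …, giving 10 two-element pairs and 11 integers whose partner 31−x falls outside [6,36].
Treating each of those 21 groups as a pigeonhole, one can pick one integer per group — 21 integers — with no two summing to 31.
The 22nd integer lands in an occupied pair, forcing a sum of 31.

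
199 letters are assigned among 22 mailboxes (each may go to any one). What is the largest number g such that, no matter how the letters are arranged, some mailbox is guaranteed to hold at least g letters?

The 22 mailboxes are the holes and the 199 letters are the pigeons.
If every mailbox held at most 9 letters, the total would be at most 22 × 9 = 198, which is less than 199.
So some mailbox holds at least ⌈199/22⌉ = 10 letters.

10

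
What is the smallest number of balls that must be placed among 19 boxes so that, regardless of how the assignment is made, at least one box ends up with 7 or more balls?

115

With 114 balls one could put exactly 6 in each of the 19 boxes, and no box would reach 7.
One more ball must land in a box that already has 6, giving it 7.
So 19 × 6 + 1 = 115 balls are required.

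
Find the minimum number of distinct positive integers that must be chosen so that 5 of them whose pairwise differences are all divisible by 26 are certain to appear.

Integers whose pairwise differences are multiples of 26 are exactly those sharing a remainder mod 26. By the pigeonhole principle, the 26 residue classes mod 26 are the pigeonholes.
With 104 integers one could put 4 in each residue class and have no class reach 5.
The 105th integer pushes some class to 5, so 26·4 + 1 = 105.

105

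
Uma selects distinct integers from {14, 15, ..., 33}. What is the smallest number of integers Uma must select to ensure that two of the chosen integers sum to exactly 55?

15

Group the elements by complementary pair {x, 55−x}: {22,33}, {23,32}, {24,31}, …, giving 6 two-element pairs and 8 integers whose partner 55−x falls outside [14,33].
Pigeonhole: treating each of those 14 groups as a pigeonhole, one can pick one integer per group — 14 integers — with no two summing to 55.
The 15th integer lands in an occupied pair, forcing a sum of 55.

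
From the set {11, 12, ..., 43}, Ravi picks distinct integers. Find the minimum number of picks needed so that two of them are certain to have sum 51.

Group the elements by complementary pair {x, 51−x}: {11,40}, {12,39}, {13,38}, …, giving 15 two-element pairs and 3 integers whose partner 51−x falls outside [11,43].
Treating each of those 18 groups as a pigeonhole, one can pick one integer per group — 18 integers — with no two summing to 51.
The 19th integer lands in an occupied pair, forcing a sum of 51.

19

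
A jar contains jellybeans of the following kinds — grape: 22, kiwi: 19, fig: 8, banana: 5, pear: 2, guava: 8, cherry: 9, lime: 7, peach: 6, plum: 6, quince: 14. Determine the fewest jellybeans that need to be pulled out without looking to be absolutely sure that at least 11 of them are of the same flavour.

Pigeonhole: the 11 flavours are the holes; the jellybeans drawn are the pigeons.
To avoid 11 of any one flavour, the worst case takes at most 10 of each flavour, or every jellybean of a flavour that has fewer than 10.
That gives 10 + 10 + 8 + 5 + 2 + 8 + 9 + 7 + 6 + 6 + 10 = 81 jellybeans with no flavour reaching 11.
The next jellybean forces some flavour to 11, so 81 + 1 = 82.

82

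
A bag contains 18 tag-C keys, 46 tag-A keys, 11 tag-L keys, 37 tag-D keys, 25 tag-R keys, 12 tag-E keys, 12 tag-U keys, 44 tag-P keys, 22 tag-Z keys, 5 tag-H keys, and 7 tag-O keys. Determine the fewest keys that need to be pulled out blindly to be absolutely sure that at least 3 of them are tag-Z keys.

In the worst case for collecting tag-Z keys, every non-tag-Z key comes out first.
There are 18 + 46 + 11 + 37 + 25 + 12 + 12 + 44 + 5 + 7 = 217 non-tag-Z keys altogether.
After those, each further key must be tag-Z, so 217 + 3 = 220 draws guarantee 3 tag-Z keys.

220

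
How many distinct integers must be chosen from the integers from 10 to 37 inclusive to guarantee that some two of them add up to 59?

Two chosen integers sum to 59 exactly when both halves of some pair {x, 59−x} with 22 ≤ x ≤ 59−x ≤ 37 are chosen — 8 such pairs.
The remaining 12 elements (those with no distinct partner in range) can never complete a 59-sum, so the worst case takes all of them and one from each pair: 12 + 8 = 20.
The 21st integer has to be the second member of some pair, so 20 + 1 = 21.

21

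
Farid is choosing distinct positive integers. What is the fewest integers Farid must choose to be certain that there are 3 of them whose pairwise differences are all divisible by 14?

29

Integers whose pairwise differences are multiples of 14 are exactly those sharing a remainder mod 14. By pigeonhole, the 14 residue classes mod 14 are the pigeonholes.
With 28 integers one could put 2 in each residue class and have no class reach 3.
The 29th integer pushes some class to 3, so 14·2 + 1 = 29.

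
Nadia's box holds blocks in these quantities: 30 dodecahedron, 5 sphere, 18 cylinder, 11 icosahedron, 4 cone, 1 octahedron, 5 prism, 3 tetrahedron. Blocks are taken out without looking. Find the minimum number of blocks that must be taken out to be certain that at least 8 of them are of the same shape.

40

An adversary could hand out at most 7 blocks per shape (5 shapes run out sooner): 7 + 5 + 7 + 7 + 4 + 1 + 5 + 3 = 39 blocks and still no shape has 8.
Pigeonhole: one more block lands in a shape already at 7, so 40 draws are enough and 39 are not.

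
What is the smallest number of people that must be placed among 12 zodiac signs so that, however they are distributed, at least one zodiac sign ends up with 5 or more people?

49

With 48 people one could put exactly 4 in each of the 12 zodiac signs, and no zodiac sign would reach 5.
Pigeonhole: one more person must land in a zodiac sign that already has 4, giving it 5.
So 12 × 4 + 1 = 49 people are required.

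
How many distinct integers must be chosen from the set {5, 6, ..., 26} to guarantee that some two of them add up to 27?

14

Group the elements by complementary pair {x, 27−x}: {5,22}, {6,21}, {7,20}, …, giving 9 two-element pairs and 4 integers whose partner 27−x falls outside [5,26].
Treating each of those 13 groups as a pigeonhole, one can pick one integer per group — 13 integers — with no two summing to 27.
The 14th integer lands in an occupied pair, forcing a sum of 27.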